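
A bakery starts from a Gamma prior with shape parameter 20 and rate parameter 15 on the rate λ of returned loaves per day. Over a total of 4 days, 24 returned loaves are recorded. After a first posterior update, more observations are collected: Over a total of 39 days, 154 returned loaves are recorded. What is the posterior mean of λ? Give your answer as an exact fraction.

Total count 24 over total exposure 4 days.
After the first batch: Gamma(20 + 24, 15 + 4) = Gamma(44, 19).
Total count 154 over total exposure 39 days.
After the second batch: Gamma(44 + 154, 19 + 39) = Gamma(198, 58).
Posterior mean = α'/β' = 198/58 = 99/29.

99/29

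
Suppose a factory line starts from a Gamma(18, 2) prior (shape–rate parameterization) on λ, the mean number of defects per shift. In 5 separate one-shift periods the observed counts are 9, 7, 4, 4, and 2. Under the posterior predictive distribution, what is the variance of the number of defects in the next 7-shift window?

Total count: 9 + 7 + 4 + 4 + 2 = 26.
Total exposure: 5 shifts.
The Gamma prior is conjugate for the Poisson rate, so λ | data ~ Gamma(18+26, 2+5) = Gamma(44, 7).
The posterior predictive for a window of length T is Negative Binomial with variance T·α'·(β'+T)/β'² = 7·44·14/49 = 88.

88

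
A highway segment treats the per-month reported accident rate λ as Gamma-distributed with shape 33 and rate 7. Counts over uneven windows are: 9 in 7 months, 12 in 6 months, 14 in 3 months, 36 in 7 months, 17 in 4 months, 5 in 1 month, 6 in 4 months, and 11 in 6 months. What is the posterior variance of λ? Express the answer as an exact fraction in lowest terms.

143/2025

Total count: 9 + 12 + 14 + 36 + 17 + 5 + 6 + 11 = 110.
Total exposure: 7 + 6 + 3 + 7 + 4 + 1 + 4 + 6 = 38 months.
Gamma(α, β) with Poisson data over total exposure Σt gives posterior Gamma(α+Σx, β+Σt) = Gamma(143, 45).
Posterior variance = α'/β'² = 143/2025.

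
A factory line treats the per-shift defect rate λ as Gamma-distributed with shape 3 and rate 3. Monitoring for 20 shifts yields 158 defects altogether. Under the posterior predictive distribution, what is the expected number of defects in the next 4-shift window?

Total count 158 over total exposure 20 shifts.
The Gamma prior is conjugate for the Poisson rate, so λ | data ~ Gamma(3+158, 3+20) = Gamma(161, 23).
Predictive mean over a 4-shift window = T·E[λ|data] = 4·161/23 = 28.

28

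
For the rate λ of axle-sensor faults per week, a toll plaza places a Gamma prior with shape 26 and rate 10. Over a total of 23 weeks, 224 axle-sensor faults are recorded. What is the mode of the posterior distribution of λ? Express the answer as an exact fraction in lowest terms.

Total count 224 over total exposure 23 weeks.
The Gamma prior is conjugate for the Poisson rate, so λ | data ~ Gamma(26+224, 10+23) = Gamma(250, 33).
Posterior mode = (α'−1)/β' = 249/33 = 83/11.

83/11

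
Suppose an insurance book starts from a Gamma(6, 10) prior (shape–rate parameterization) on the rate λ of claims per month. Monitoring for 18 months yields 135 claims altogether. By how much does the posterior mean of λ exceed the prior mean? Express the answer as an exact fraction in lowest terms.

Total count 135 over total exposure 18 months.
Posterior: α' = 6 + 135 = 141, β' = 10 + 18 = 28.
Posterior mean = 141/28 = 141/28; prior mean = 6/10 = 3/5. Difference = 141/28 − 3/5 = 621/140.

621/140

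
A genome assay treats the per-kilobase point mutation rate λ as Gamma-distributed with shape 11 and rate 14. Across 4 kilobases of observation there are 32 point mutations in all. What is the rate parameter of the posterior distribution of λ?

18

Total count 32 over total exposure 4 kilobases.
Conjugate update: add total count to the shape and total exposure to the rate, giving Gamma(43, 18).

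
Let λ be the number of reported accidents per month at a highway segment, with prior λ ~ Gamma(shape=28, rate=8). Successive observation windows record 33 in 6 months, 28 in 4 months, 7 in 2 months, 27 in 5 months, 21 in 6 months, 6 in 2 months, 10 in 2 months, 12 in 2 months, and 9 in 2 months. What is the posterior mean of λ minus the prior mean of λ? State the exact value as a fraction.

89/78

Total count: 33 + 28 + 7 + 27 + 21 + 6 + 10 + 12 + 9 = 153.
Total exposure: 6 + 4 + 2 + 5 + 6 + 2 + 2 + 2 + 2 = 31 months.
Conjugate update: add total count to the shape and total exposure to the rate, giving Gamma(181, 39).
Posterior mean = 181/39 = 181/39; prior mean = 28/8 = 7/2. Difference = 181/39 − 7/2 = 89/78.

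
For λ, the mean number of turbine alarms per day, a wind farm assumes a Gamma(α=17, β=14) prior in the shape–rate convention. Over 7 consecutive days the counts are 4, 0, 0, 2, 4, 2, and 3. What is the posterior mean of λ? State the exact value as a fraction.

32/21

Total count: 4 + 0 + 0 + 2 + 4 + 2 + 3 = 15.
Total exposure: 7 days.
The Gamma prior is conjugate for the Poisson rate, so λ | data ~ Gamma(17+15, 14+7) = Gamma(32, 21).
Posterior mean = α'/β' = 32/21.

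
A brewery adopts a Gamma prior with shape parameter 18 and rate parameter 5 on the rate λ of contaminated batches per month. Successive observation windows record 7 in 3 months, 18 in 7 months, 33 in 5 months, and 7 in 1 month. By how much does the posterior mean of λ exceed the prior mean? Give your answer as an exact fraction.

37/105

Total count: 7 + 18 + 33 + 7 = 65.
Total exposure: 3 + 7 + 5 + 1 = 16 months.
The Gamma prior is conjugate for the Poisson rate, so λ | data ~ Gamma(18+65, 5+16) = Gamma(83, 21).
Posterior mean = 83/21 = 83/21; prior mean = 18/5 = 18/5. Difference = 83/21 − 18/5 = 37/105.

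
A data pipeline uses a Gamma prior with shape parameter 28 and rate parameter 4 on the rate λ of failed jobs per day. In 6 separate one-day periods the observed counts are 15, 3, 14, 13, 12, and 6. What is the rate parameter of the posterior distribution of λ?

Total count: 15 + 3 + 14 + 13 + 12 + 6 = 63.
Total exposure: 6 days.
Posterior: α' = 28 + 63 = 91, β' = 4 + 6 = 10.

10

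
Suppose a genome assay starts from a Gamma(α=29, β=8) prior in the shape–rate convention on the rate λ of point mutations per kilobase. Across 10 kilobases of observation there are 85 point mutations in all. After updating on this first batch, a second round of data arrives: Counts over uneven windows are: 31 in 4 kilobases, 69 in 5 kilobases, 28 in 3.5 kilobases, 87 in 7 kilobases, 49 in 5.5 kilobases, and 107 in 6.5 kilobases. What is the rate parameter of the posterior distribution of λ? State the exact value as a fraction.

99/2

Total count 85 over total exposure 10 kilobases.
After the first batch: Gamma(29 + 85, 8 + 10) = Gamma(114, 18).
Total count: 31 + 69 + 28 + 87 + 49 + 107 = 371.
Total exposure: 4 + 5 + 3.5 + 7 + 5.5 + 6.5 = 31.5 kilobases.
After the second batch: Gamma(114 + 371, 18 + 31.5) = Gamma(485, 99/2).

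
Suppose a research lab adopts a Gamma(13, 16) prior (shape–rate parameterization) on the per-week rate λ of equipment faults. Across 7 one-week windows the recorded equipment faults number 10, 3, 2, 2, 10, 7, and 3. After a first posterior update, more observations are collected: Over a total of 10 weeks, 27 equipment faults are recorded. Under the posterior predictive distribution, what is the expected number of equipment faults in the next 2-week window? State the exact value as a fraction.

14/3

Total count: 10 + 3 + 2 + 2 + 10 + 7 + 3 = 37.
Total exposure: 7 weeks.
After the first batch: Gamma(13 + 37, 16 + 7) = Gamma(50, 23).
Total count 27 over total exposure 10 weeks.
After the second batch: Gamma(50 + 27, 23 + 10) = Gamma(77, 33).
Predictive mean over a 2-week window = T·E[λ|data] = 2·77/33 = 14/3.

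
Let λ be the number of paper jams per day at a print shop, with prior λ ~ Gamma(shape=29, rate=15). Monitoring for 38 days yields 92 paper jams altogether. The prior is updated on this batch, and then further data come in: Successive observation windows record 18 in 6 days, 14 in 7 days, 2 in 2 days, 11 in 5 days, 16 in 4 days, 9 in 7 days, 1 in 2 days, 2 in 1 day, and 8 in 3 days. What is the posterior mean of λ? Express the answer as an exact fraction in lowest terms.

101/45

Total count 92 over total exposure 38 days.
After the first batch: Gamma(29 + 92, 15 + 38) = Gamma(121, 53).
Total count: 18 + 14 + 2 + 11 + 16 + 9 + 1 + 2 + 8 = 81.
Total exposure: 6 + 7 + 2 + 5 + 4 + 7 + 2 + 1 + 3 = 37 days.
After the second batch: Gamma(121 + 81, 53 + 37) = Gamma(202, 90).
Posterior mean = α'/β' = 202/90 = 101/45.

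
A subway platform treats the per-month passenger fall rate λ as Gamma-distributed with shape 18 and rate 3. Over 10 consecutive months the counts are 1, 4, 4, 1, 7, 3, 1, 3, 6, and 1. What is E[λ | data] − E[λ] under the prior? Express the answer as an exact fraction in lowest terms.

Total count: 1 + 4 + 4 + 1 + 7 + 3 + 1 + 3 + 6 + 1 = 31.
Total exposure: 10 months.
Gamma(α, β) with Poisson data over total exposure Σt gives posterior Gamma(α+Σx, β+Σt) = Gamma(49, 13).
Posterior mean = 49/13 = 49/13; prior mean = 18/3 = 6. Difference = 49/13 − 6 = -29/13.

-29/13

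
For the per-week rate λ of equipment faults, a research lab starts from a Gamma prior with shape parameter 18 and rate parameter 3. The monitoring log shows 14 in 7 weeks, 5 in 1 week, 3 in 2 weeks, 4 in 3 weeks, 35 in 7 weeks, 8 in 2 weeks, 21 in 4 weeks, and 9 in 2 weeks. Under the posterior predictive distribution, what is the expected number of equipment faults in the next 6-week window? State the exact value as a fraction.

Total count: 14 + 5 + 3 + 4 + 35 + 8 + 21 + 9 = 99.
Total exposure: 7 + 1 + 2 + 3 + 7 + 2 + 4 + 2 = 28 weeks.
Conjugate update: add total count to the shape and total exposure to the rate, giving Gamma(117, 31).
Predictive mean over a 6-week window = T·E[λ|data] = 6·117/31 = 702/31.

702/31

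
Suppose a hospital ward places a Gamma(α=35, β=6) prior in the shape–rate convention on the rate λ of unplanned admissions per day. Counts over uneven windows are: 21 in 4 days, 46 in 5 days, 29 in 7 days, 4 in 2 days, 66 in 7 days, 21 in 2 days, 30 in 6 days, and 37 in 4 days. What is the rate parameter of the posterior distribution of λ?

43

Total count: 21 + 46 + 29 + 4 + 66 + 21 + 30 + 37 = 254.
Total exposure: 4 + 5 + 7 + 2 + 7 + 2 + 6 + 4 = 37 days.
Posterior: α' = 35 + 254 = 289, β' = 6 + 37 = 43.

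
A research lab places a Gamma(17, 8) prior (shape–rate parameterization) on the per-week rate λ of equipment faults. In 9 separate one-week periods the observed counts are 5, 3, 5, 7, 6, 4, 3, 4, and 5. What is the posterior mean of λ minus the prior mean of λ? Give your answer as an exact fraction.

Total count: 5 + 3 + 5 + 7 + 6 + 4 + 3 + 4 + 5 = 42.
Total exposure: 9 weeks.
Conjugate update: add total count to the shape and total exposure to the rate, giving Gamma(59, 17).
Posterior mean = 59/17 = 59/17; prior mean = 17/8 = 17/8. Difference = 59/17 − 17/8 = 183/136.

183/136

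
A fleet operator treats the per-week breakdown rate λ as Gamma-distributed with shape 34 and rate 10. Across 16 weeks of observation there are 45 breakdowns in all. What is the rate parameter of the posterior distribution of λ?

26

Total count 45 over total exposure 16 weeks.
Gamma(α, β) with Poisson data over total exposure Σt gives posterior Gamma(α+Σx, β+Σt) = Gamma(79, 26).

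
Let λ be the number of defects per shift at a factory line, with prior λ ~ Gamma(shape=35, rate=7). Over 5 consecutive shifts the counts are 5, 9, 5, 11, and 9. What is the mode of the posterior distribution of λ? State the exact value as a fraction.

73/12

Total count: 5 + 9 + 5 + 11 + 9 = 39.
Total exposure: 5 shifts.
By Gamma–Poisson conjugacy, the posterior is Gamma(α + Σx, β + Σt) = Gamma(35 + 39, 7 + 5) = Gamma(74, 12).
Posterior mode = (α'−1)/β' = 73/12.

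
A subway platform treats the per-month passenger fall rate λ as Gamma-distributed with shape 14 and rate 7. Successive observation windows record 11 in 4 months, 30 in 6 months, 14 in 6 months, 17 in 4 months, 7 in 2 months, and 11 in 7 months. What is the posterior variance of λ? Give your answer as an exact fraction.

Total count: 11 + 30 + 14 + 17 + 7 + 11 = 90.
Total exposure: 4 + 6 + 6 + 4 + 2 + 7 = 29 months.
The Gamma prior is conjugate for the Poisson rate, so λ | data ~ Gamma(14+90, 7+29) = Gamma(104, 36).
Posterior variance = α'/β'² = 104/1296 = 13/162.

13/162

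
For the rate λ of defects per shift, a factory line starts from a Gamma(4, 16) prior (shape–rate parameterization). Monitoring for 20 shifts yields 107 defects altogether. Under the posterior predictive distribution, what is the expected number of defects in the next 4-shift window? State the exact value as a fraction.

Total count 107 over total exposure 20 shifts.
Conjugate update: add total count to the shape and total exposure to the rate, giving Gamma(111, 36).
Predictive mean over a 4-shift window = T·E[λ|data] = 4·111/36 = 37/3.

37/3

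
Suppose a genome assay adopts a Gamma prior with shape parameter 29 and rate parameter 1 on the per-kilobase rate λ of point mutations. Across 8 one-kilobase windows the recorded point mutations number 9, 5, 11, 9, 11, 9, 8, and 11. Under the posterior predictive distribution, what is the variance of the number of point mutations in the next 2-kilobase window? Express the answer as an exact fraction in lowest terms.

748/27

Total count: 9 + 5 + 11 + 9 + 11 + 9 + 8 + 11 = 73.
Total exposure: 8 kilobases.
Posterior: α' = 29 + 73 = 102, β' = 1 + 8 = 9.
The posterior predictive for a window of length T is Negative Binomial with variance T·α'·(β'+T)/β'² = 2·102·11/81 = 748/27.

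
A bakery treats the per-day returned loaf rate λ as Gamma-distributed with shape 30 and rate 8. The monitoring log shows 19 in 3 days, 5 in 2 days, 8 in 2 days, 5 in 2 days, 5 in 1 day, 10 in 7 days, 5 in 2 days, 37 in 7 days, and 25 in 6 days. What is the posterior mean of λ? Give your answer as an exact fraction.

Total count: 19 + 5 + 8 + 5 + 5 + 10 + 5 + 37 + 25 = 119.
Total exposure: 3 + 2 + 2 + 2 + 1 + 7 + 2 + 7 + 6 = 32 days.
Gamma(α, β) with Poisson data over total exposure Σt gives posterior Gamma(α+Σx, β+Σt) = Gamma(149, 40).
Posterior mean = α'/β' = 149/40.

149/40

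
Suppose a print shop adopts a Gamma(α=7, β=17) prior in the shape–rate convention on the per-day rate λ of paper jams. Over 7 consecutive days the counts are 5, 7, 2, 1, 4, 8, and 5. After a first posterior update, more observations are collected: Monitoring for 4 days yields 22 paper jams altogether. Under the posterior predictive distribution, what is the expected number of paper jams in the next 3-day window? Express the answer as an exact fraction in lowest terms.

Total count: 5 + 7 + 2 + 1 + 4 + 8 + 5 = 32.
Total exposure: 7 days.
After the first batch: Gamma(7 + 32, 17 + 7) = Gamma(39, 24).
Total count 22 over total exposure 4 days.
After the second batch: Gamma(39 + 22, 24 + 4) = Gamma(61, 28).
Predictive mean over a 3-day window = T·E[λ|data] = 3·61/28 = 183/28.

183/28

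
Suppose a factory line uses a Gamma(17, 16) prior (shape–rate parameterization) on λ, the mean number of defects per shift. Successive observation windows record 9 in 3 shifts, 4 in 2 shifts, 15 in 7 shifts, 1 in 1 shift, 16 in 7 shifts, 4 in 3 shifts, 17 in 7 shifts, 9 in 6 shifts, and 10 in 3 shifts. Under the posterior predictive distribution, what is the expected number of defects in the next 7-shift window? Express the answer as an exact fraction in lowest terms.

714/55

Total count: 9 + 4 + 15 + 1 + 16 + 4 + 17 + 9 + 10 = 85.
Total exposure: 3 + 2 + 7 + 1 + 7 + 3 + 7 + 6 + 3 = 39 shifts.
The Gamma prior is conjugate for the Poisson rate, so λ | data ~ Gamma(17+85, 16+39) = Gamma(102, 55).
Predictive mean over a 7-shift window = T·E[λ|data] = 7·102/55 = 714/55.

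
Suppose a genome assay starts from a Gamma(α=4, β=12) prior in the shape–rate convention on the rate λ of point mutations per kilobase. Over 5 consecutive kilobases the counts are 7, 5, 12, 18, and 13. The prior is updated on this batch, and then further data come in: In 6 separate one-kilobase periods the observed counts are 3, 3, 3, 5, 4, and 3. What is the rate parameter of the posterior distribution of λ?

23

Total count: 7 + 5 + 12 + 18 + 13 = 55.
Total exposure: 5 kilobases.
After the first batch: Gamma(4 + 55, 12 + 5) = Gamma(59, 17).
Total count: 3 + 3 + 3 + 5 + 4 + 3 = 21.
Total exposure: 6 kilobases.
After the second batch: Gamma(59 + 21, 17 + 6) = Gamma(80, 23).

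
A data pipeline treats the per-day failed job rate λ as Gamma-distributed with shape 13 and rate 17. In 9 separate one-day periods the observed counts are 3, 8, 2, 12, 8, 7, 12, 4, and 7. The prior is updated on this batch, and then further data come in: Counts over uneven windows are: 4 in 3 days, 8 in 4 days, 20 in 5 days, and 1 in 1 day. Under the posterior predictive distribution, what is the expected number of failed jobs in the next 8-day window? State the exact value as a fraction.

Total count: 3 + 8 + 2 + 12 + 8 + 7 + 12 + 4 + 7 = 63.
Total exposure: 9 days.
After the first batch: Gamma(13 + 63, 17 + 9) = Gamma(76, 26).
Total count: 4 + 8 + 20 + 1 = 33.
Total exposure: 3 + 4 + 5 + 1 = 13 days.
After the second batch: Gamma(76 + 33, 26 + 13) = Gamma(109, 39).
Predictive mean over an 8-day window = T·E[λ|data] = 8·109/39 = 872/39.

872/39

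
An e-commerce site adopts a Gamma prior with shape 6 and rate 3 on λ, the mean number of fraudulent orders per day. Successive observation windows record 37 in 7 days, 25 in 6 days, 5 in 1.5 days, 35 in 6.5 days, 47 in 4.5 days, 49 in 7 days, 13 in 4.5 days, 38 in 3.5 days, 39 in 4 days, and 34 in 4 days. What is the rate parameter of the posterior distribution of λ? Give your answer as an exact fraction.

103/2

Total count: 37 + 25 + 5 + 35 + 47 + 49 + 13 + 38 + 39 + 34 = 322.
Total exposure: 7 + 6 + 1.5 + 6.5 + 4.5 + 7 + 4.5 + 3.5 + 4 + 4 = 48.5 days.
Gamma(α, β) with Poisson data over total exposure Σt gives posterior Gamma(α+Σx, β+Σt) = Gamma(328, 103/2).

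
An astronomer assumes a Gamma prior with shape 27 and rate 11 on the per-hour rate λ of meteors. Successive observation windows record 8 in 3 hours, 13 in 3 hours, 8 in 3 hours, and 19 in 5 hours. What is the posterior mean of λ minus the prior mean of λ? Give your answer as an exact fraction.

Total count: 8 + 13 + 8 + 19 = 48.
Total exposure: 3 + 3 + 3 + 5 = 14 hours.
Gamma(α, β) with Poisson data over total exposure Σt gives posterior Gamma(α+Σx, β+Σt) = Gamma(75, 25).
Posterior mean = 75/25 = 3; prior mean = 27/11 = 27/11. Difference = 3 − 27/11 = 6/11.

6/11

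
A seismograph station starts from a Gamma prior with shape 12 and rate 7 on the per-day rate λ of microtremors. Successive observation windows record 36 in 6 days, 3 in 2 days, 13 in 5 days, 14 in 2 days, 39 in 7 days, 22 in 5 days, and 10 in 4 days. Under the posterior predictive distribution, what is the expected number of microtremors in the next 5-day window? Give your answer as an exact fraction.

Total count: 36 + 3 + 13 + 14 + 39 + 22 + 10 = 137.
Total exposure: 6 + 2 + 5 + 2 + 7 + 5 + 4 = 31 days.
Conjugate update: add total count to the shape and total exposure to the rate, giving Gamma(149, 38).
Predictive mean over a 5-day window = T·E[λ|data] = 5·149/38 = 745/38.

745/38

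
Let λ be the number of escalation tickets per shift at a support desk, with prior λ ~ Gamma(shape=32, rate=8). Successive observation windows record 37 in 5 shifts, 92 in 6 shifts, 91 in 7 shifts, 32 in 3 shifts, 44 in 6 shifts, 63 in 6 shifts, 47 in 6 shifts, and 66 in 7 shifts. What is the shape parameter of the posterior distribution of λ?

Total count: 37 + 92 + 91 + 32 + 44 + 63 + 47 + 66 = 472.
Total exposure: 5 + 6 + 7 + 3 + 6 + 6 + 6 + 7 = 46 shifts.
The Gamma prior is conjugate for the Poisson rate, so λ | data ~ Gamma(32+472, 8+46) = Gamma(504, 54).

504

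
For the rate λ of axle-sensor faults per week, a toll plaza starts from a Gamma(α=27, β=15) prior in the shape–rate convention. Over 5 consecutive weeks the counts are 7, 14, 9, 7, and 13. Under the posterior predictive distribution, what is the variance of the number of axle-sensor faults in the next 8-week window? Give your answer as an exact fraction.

Total count: 7 + 14 + 9 + 7 + 13 = 50.
Total exposure: 5 weeks.
Conjugate update: add total count to the shape and total exposure to the rate, giving Gamma(77, 20).
The posterior predictive for a window of length T is Negative Binomial with variance T·α'·(β'+T)/β'² = 8·77·28/400 = 1078/25.

1078/25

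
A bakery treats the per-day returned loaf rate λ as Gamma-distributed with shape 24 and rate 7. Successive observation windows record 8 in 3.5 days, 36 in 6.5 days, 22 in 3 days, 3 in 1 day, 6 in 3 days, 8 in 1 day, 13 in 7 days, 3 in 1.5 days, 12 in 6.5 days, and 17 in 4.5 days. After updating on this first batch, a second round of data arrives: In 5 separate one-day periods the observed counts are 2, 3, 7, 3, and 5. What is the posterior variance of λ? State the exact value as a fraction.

Total count: 8 + 36 + 22 + 3 + 6 + 8 + 13 + 3 + 12 + 17 = 128.
Total exposure: 3.5 + 6.5 + 3 + 1 + 3 + 1 + 7 + 1.5 + 6.5 + 4.5 = 37.5 days.
After the first batch: Gamma(24 + 128, 7 + 37.5) = Gamma(152, 89/2).
Total count: 2 + 3 + 7 + 3 + 5 = 20.
Total exposure: 5 days.
After the second batch: Gamma(152 + 20, 89/2 + 5) = Gamma(172, 99/2).
Posterior variance = α'/β'² = 172/(9801/4) = 688/9801.

688/9801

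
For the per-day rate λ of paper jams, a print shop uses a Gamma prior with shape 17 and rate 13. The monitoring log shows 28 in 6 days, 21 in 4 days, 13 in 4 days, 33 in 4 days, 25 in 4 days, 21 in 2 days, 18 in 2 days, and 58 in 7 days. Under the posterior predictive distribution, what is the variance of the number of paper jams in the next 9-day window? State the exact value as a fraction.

Total count: 28 + 21 + 13 + 33 + 25 + 21 + 18 + 58 = 217.
Total exposure: 6 + 4 + 4 + 4 + 4 + 2 + 2 + 7 = 33 days.
Gamma(α, β) with Poisson data over total exposure Σt gives posterior Gamma(α+Σx, β+Σt) = Gamma(234, 46).
The posterior predictive for a window of length T is Negative Binomial with variance T·α'·(β'+T)/β'² = 9·234·55/2116 = 57915/1058.

57915/1058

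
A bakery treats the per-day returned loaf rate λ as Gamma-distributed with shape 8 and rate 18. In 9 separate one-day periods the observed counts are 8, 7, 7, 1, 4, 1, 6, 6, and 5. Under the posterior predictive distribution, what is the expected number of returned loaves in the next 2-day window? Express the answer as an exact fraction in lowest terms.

106/27

Total count: 8 + 7 + 7 + 1 + 4 + 1 + 6 + 6 + 5 = 45.
Total exposure: 9 days.
Gamma(α, β) with Poisson data over total exposure Σt gives posterior Gamma(α+Σx, β+Σt) = Gamma(53, 27).
Predictive mean over a 2-day window = T·E[λ|data] = 2·53/27 = 106/27.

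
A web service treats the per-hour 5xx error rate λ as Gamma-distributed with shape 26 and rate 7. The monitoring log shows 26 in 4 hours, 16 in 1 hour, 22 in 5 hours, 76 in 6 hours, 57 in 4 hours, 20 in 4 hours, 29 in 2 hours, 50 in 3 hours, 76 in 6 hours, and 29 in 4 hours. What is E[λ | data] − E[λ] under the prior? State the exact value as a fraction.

Total count: 26 + 16 + 22 + 76 + 57 + 20 + 29 + 50 + 76 + 29 = 401.
Total exposure: 4 + 1 + 5 + 6 + 4 + 4 + 2 + 3 + 6 + 4 = 39 hours.
The Gamma prior is conjugate for the Poisson rate, so λ | data ~ Gamma(26+401, 7+39) = Gamma(427, 46).
Posterior mean = 427/46 = 427/46; prior mean = 26/7 = 26/7. Difference = 427/46 − 26/7 = 1793/322.

1793/322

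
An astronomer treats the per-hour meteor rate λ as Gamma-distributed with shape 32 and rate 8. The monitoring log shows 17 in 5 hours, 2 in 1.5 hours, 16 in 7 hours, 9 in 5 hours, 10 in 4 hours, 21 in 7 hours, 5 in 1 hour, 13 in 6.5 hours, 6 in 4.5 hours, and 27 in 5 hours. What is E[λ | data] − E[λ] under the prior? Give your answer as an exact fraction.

-120/109

Total count: 17 + 2 + 16 + 9 + 10 + 21 + 5 + 13 + 6 + 27 = 126.
Total exposure: 5 + 1.5 + 7 + 5 + 4 + 7 + 1 + 6.5 + 4.5 + 5 = 46.5 hours.
Gamma(α, β) with Poisson data over total exposure Σt gives posterior Gamma(α+Σx, β+Σt) = Gamma(158, 109/2).
Posterior mean = 158/(109/2) = 316/109; prior mean = 32/8 = 4. Difference = 316/109 − 4 = -120/109.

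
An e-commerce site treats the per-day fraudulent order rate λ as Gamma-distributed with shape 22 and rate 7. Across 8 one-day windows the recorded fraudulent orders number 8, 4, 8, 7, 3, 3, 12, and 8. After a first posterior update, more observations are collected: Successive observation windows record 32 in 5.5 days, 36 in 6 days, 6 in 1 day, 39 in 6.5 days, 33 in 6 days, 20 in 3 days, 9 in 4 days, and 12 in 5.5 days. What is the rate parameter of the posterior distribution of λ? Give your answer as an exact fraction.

Total count: 8 + 4 + 8 + 7 + 3 + 3 + 12 + 8 = 53.
Total exposure: 8 days.
After the first batch: Gamma(22 + 53, 7 + 8) = Gamma(75, 15).
Total count: 32 + 36 + 6 + 39 + 33 + 20 + 9 + 12 = 187.
Total exposure: 5.5 + 6 + 1 + 6.5 + 6 + 3 + 4 + 5.5 = 37.5 days.
After the second batch: Gamma(75 + 187, 15 + 37.5) = Gamma(262, 105/2).

105/2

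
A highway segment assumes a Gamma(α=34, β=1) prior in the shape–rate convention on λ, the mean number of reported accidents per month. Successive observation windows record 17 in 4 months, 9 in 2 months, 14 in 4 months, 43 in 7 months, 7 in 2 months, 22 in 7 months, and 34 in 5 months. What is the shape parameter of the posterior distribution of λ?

180

Total count: 17 + 9 + 14 + 43 + 7 + 22 + 34 = 146.
Total exposure: 4 + 2 + 4 + 7 + 2 + 7 + 5 = 31 months.
Posterior: α' = 34 + 146 = 180, β' = 1 + 31 = 32.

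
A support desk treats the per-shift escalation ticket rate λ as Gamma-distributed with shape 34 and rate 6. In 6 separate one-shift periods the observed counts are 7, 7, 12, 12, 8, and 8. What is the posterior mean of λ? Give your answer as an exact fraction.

22/3

Total count: 7 + 7 + 12 + 12 + 8 + 8 = 54.
Total exposure: 6 shifts.
Gamma(α, β) with Poisson data over total exposure Σt gives posterior Gamma(α+Σx, β+Σt) = Gamma(88, 12).
Posterior mean = α'/β' = 88/12 = 22/3.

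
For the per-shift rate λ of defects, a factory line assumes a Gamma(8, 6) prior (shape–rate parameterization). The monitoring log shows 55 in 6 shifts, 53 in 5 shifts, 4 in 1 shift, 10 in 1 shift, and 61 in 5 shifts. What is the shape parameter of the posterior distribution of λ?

Total count: 55 + 53 + 4 + 10 + 61 = 183.
Total exposure: 6 + 5 + 1 + 1 + 5 = 18 shifts.
Gamma(α, β) with Poisson data over total exposure Σt gives posterior Gamma(α+Σx, β+Σt) = Gamma(191, 24).

191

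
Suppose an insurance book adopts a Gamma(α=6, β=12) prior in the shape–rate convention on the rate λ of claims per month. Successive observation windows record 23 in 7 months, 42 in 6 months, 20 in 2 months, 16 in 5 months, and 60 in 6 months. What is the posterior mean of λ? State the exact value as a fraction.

167/38

Total count: 23 + 42 + 20 + 16 + 60 = 161.
Total exposure: 7 + 6 + 2 + 5 + 6 = 26 months.
Posterior: α' = 6 + 161 = 167, β' = 12 + 26 = 38.
Posterior mean = α'/β' = 167/38.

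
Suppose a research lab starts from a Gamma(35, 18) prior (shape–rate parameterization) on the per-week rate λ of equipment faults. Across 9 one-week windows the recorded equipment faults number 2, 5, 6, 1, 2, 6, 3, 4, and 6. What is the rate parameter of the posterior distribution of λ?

27

Total count: 2 + 5 + 6 + 1 + 2 + 6 + 3 + 4 + 6 = 35.
Total exposure: 9 weeks.
Conjugate update: add total count to the shape and total exposure to the rate, giving Gamma(70, 27).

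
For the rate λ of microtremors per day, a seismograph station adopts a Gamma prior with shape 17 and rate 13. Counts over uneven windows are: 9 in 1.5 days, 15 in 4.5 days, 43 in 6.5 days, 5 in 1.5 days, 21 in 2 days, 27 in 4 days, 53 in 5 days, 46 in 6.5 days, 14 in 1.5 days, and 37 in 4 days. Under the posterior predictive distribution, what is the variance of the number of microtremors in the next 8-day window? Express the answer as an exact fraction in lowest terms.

Total count: 9 + 15 + 43 + 5 + 21 + 27 + 53 + 46 + 14 + 37 = 270.
Total exposure: 1.5 + 4.5 + 6.5 + 1.5 + 2 + 4 + 5 + 6.5 + 1.5 + 4 = 37 days.
By Gamma–Poisson conjugacy, the posterior is Gamma(α + Σx, β + Σt) = Gamma(17 + 270, 13 + 37) = Gamma(287, 50).
The posterior predictive for a window of length T is Negative Binomial with variance T·α'·(β'+T)/β'² = 8·287·58/2500 = 33292/625.

33292/625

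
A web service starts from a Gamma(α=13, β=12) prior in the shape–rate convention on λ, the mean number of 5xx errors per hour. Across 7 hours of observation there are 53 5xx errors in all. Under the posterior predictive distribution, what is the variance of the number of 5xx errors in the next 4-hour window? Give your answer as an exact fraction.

6072/361

Total count 53 over total exposure 7 hours.
Posterior: α' = 13 + 53 = 66, β' = 12 + 7 = 19.
The posterior predictive for a window of length T is Negative Binomial with variance T·α'·(β'+T)/β'² = 4·66·23/361 = 6072/361.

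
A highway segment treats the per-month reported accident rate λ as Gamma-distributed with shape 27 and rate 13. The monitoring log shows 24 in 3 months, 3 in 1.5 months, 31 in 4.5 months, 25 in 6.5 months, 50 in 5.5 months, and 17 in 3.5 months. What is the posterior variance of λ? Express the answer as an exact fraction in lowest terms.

Total count: 24 + 3 + 31 + 25 + 50 + 17 = 150.
Total exposure: 3 + 1.5 + 4.5 + 6.5 + 5.5 + 3.5 = 24.5 months.
Conjugate update: add total count to the shape and total exposure to the rate, giving Gamma(177, 75/2).
Posterior variance = α'/β'² = 177/(5625/4) = 236/1875.

236/1875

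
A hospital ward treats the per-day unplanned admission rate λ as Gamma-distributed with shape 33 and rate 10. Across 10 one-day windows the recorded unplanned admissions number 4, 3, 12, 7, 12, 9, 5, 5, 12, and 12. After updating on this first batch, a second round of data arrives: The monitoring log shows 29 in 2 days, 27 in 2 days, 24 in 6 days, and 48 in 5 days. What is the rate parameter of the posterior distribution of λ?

35

Total count: 4 + 3 + 12 + 7 + 12 + 9 + 5 + 5 + 12 + 12 = 81.
Total exposure: 10 days.
After the first batch: Gamma(33 + 81, 10 + 10) = Gamma(114, 20).
Total count: 29 + 27 + 24 + 48 = 128.
Total exposure: 2 + 2 + 6 + 5 = 15 days.
After the second batch: Gamma(114 + 128, 20 + 15) = Gamma(242, 35).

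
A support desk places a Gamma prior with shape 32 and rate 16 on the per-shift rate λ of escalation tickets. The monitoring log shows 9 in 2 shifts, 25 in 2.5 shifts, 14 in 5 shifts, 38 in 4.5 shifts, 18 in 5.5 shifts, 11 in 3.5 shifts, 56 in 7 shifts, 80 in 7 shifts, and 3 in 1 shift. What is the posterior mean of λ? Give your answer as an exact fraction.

Total count: 9 + 25 + 14 + 38 + 18 + 11 + 56 + 80 + 3 = 254.
Total exposure: 2 + 2.5 + 5 + 4.5 + 5.5 + 3.5 + 7 + 7 + 1 = 38 shifts.
Gamma(α, β) with Poisson data over total exposure Σt gives posterior Gamma(α+Σx, β+Σt) = Gamma(286, 54).
Posterior mean = α'/β' = 286/54 = 143/27.

143/27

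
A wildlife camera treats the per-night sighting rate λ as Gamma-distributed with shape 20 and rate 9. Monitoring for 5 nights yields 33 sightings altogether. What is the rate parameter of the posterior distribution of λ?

Total count 33 over total exposure 5 nights.
By Gamma–Poisson conjugacy, the posterior is Gamma(α + Σx, β + Σt) = Gamma(20 + 33, 9 + 5) = Gamma(53, 14).

14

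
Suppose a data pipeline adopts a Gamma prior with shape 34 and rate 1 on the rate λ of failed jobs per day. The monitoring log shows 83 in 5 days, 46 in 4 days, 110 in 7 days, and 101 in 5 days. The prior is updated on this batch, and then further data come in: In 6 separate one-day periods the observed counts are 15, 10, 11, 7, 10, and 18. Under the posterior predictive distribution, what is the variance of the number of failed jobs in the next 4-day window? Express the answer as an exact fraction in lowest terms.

3560/49

Total count: 83 + 46 + 110 + 101 = 340.
Total exposure: 5 + 4 + 7 + 5 = 21 days.
After the first batch: Gamma(34 + 340, 1 + 21) = Gamma(374, 22).
Total count: 15 + 10 + 11 + 7 + 10 + 18 = 71.
Total exposure: 6 days.
After the second batch: Gamma(374 + 71, 22 + 6) = Gamma(445, 28).
The posterior predictive for a window of length T is Negative Binomial with variance T·α'·(β'+T)/β'² = 4·445·32/784 = 3560/49.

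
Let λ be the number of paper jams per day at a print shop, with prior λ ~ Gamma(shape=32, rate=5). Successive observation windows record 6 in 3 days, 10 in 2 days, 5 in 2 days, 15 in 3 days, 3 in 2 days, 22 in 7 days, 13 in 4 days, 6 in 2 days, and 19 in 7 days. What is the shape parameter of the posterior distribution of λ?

131

Total count: 6 + 10 + 5 + 15 + 3 + 22 + 13 + 6 + 19 = 99.
Total exposure: 3 + 2 + 2 + 3 + 2 + 7 + 4 + 2 + 7 = 32 days.
By Gamma–Poisson conjugacy, the posterior is Gamma(α + Σx, β + Σt) = Gamma(32 + 99, 5 + 32) = Gamma(131, 37).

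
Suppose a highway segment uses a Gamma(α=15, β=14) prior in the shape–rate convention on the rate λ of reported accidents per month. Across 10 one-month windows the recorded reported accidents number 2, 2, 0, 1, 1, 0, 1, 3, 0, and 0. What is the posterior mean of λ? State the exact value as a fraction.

25/24

Total count: 2 + 2 + 0 + 1 + 1 + 0 + 1 + 3 + 0 + 0 = 10.
Total exposure: 10 months.
Posterior: α' = 15 + 10 = 25, β' = 14 + 10 = 24.
Posterior mean = α'/β' = 25/24.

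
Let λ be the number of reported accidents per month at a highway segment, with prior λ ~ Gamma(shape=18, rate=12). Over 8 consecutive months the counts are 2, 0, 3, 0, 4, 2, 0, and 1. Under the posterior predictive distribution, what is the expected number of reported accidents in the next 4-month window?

6

Total count: 2 + 0 + 3 + 0 + 4 + 2 + 0 + 1 = 12.
Total exposure: 8 months.
Conjugate update: add total count to the shape and total exposure to the rate, giving Gamma(30, 20).
Predictive mean over a 4-month window = T·E[λ|data] = 4·30/20 = 6.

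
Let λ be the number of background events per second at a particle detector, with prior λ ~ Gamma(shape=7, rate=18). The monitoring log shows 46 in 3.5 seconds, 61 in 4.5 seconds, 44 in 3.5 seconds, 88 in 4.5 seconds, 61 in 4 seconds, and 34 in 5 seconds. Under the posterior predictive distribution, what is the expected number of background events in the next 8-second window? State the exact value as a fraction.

Total count: 46 + 61 + 44 + 88 + 61 + 34 = 334.
Total exposure: 3.5 + 4.5 + 3.5 + 4.5 + 4 + 5 = 25 seconds.
Gamma(α, β) with Poisson data over total exposure Σt gives posterior Gamma(α+Σx, β+Σt) = Gamma(341, 43).
Predictive mean over an 8-second window = T·E[λ|data] = 8·341/43 = 2728/43.

2728/43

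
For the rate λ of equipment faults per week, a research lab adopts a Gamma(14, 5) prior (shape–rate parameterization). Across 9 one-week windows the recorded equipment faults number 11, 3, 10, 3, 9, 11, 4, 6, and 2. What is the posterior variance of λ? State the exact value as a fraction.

Total count: 11 + 3 + 10 + 3 + 9 + 11 + 4 + 6 + 2 = 59.
Total exposure: 9 weeks.
Conjugate update: add total count to the shape and total exposure to the rate, giving Gamma(73, 14).
Posterior variance = α'/β'² = 73/196.

73/196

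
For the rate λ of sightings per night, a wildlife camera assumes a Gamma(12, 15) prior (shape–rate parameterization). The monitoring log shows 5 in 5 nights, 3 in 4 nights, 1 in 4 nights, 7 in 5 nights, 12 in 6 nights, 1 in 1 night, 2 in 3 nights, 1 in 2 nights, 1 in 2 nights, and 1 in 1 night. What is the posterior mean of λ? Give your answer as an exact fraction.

23/24

Total count: 5 + 3 + 1 + 7 + 12 + 1 + 2 + 1 + 1 + 1 = 34.
Total exposure: 5 + 4 + 4 + 5 + 6 + 1 + 3 + 2 + 2 + 1 = 33 nights.
Gamma(α, β) with Poisson data over total exposure Σt gives posterior Gamma(α+Σx, β+Σt) = Gamma(46, 48).
Posterior mean = α'/β' = 46/48 = 23/24.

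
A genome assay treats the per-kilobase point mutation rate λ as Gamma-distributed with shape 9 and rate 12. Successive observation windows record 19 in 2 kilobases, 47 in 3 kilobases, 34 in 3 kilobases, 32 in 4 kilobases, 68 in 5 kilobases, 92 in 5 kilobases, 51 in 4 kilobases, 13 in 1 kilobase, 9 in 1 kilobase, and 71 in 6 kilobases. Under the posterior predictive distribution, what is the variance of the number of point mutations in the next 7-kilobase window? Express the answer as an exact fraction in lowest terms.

165095/2116

Total count: 19 + 47 + 34 + 32 + 68 + 92 + 51 + 13 + 9 + 71 = 436.
Total exposure: 2 + 3 + 3 + 4 + 5 + 5 + 4 + 1 + 1 + 6 = 34 kilobases.
By Gamma–Poisson conjugacy, the posterior is Gamma(α + Σx, β + Σt) = Gamma(9 + 436, 12 + 34) = Gamma(445, 46).
The posterior predictive for a window of length T is Negative Binomial with variance T·α'·(β'+T)/β'² = 7·445·53/2116 = 165095/2116.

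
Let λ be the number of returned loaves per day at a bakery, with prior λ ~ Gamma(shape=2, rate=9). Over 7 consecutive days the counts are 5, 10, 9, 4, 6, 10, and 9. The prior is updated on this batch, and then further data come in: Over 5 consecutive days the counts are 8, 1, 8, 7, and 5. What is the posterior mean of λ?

4

Total count: 5 + 10 + 9 + 4 + 6 + 10 + 9 = 53.
Total exposure: 7 days.
After the first batch: Gamma(2 + 53, 9 + 7) = Gamma(55, 16).
Total count: 8 + 1 + 8 + 7 + 5 = 29.
Total exposure: 5 days.
After the second batch: Gamma(55 + 29, 16 + 5) = Gamma(84, 21).
Posterior mean = α'/β' = 84/21 = 4.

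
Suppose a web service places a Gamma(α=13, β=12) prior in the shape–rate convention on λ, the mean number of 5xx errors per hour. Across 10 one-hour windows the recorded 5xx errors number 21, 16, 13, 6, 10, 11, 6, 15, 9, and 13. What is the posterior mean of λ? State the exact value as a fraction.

133/22

Total count: 21 + 16 + 13 + 6 + 10 + 11 + 6 + 15 + 9 + 13 = 120.
Total exposure: 10 hours.
Posterior: α' = 13 + 120 = 133, β' = 12 + 10 = 22.
Posterior mean = α'/β' = 133/22.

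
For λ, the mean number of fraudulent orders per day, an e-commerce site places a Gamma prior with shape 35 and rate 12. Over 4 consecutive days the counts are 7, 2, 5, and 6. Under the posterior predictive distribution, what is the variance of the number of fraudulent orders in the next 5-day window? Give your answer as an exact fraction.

Total count: 7 + 2 + 5 + 6 = 20.
Total exposure: 4 days.
Gamma(α, β) with Poisson data over total exposure Σt gives posterior Gamma(α+Σx, β+Σt) = Gamma(55, 16).
The posterior predictive for a window of length T is Negative Binomial with variance T·α'·(β'+T)/β'² = 5·55·21/256 = 5775/256.

5775/256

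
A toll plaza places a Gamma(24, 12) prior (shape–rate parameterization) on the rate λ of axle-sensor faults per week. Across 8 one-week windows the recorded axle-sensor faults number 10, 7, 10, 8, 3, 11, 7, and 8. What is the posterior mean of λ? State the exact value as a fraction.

22/5

Total count: 10 + 7 + 10 + 8 + 3 + 11 + 7 + 8 = 64.
Total exposure: 8 weeks.
Conjugate update: add total count to the shape and total exposure to the rate, giving Gamma(88, 20).
Posterior mean = α'/β' = 88/20 = 22/5.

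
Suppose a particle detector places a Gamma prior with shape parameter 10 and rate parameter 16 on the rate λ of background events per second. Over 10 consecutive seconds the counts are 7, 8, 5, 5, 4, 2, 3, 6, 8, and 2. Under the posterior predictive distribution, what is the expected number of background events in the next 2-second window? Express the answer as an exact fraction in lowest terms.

Total count: 7 + 8 + 5 + 5 + 4 + 2 + 3 + 6 + 8 + 2 = 50.
Total exposure: 10 seconds.
Posterior: α' = 10 + 50 = 60, β' = 16 + 10 = 26.
Predictive mean over a 2-second window = T·E[λ|data] = 2·60/26 = 60/13.

60/13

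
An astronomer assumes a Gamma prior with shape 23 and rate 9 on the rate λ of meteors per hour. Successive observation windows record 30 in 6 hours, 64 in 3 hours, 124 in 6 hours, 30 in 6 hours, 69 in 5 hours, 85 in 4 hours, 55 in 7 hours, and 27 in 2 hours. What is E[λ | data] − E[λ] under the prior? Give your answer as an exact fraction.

1153/144

Total count: 30 + 64 + 124 + 30 + 69 + 85 + 55 + 27 = 484.
Total exposure: 6 + 3 + 6 + 6 + 5 + 4 + 7 + 2 = 39 hours.
The Gamma prior is conjugate for the Poisson rate, so λ | data ~ Gamma(23+484, 9+39) = Gamma(507, 48).
Posterior mean = 507/48 = 169/16; prior mean = 23/9 = 23/9. Difference = 169/16 − 23/9 = 1153/144.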